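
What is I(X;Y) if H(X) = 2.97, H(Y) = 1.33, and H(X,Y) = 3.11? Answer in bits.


I(X;Y) = H(X) + H(Y) - H(X,Y) = 2.97 + 1.33 - 3.11 = 1.19

1.19 bits


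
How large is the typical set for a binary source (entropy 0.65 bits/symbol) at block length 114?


log2|A_typical| = nH = 114 * 0.65 = 74.1, so |A_typical| ~ 2^74.1 = 2.025e+22

2.025e+22


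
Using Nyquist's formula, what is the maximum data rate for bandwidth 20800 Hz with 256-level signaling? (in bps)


Rate = 2 * B * log2(M) = 2 * 20800 * 8.0 = 332800.0

332800.0 bps


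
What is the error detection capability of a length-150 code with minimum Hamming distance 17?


Detection capability = d_min - 1 = 17 - 1 = 16

16 errors


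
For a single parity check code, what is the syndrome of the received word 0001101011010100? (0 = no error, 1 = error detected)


Syndrome = XOR of all bits = 0 XOR 0 XOR 0 XOR 1 XOR 1 XOR 0 XOR 1 XOR 0 XOR 1 XOR 1 XOR 0 XOR 1 XOR 0 XOR 1 XOR 0 XOR 0 = 1

1


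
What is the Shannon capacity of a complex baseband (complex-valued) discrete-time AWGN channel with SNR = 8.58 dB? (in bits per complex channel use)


SNR_linear = 10^(8.58/10) = 7.2111; C = log2(1 + SNR_linear) = log2(1 + 7.2111) = 3.0376

3.0376 bits/channel use


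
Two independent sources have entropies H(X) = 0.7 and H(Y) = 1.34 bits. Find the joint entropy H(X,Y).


For independent variables, H(X,Y) = H(X) + H(Y) = 0.7 + 1.34 = 2.04

2.04 bits


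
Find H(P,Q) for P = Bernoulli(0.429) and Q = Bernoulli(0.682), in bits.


H(P,Q) = -p*log2(q) - (1-p)*log2(1-q). -0.429*log2(0.682) = 0.236875; -0.571*log2(0.318) = 0.943807. H(P,Q) = 0.236875 + 0.943807 = 1.1807

1.1807 bits


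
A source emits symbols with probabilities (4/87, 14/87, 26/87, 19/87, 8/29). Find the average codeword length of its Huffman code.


Huffman construction (repeatedly merge the two least-probable nodes; each merge adds 1 bit to every symbol beneath it): 4/87 + 14/87 = 6/29; 6/29 + 19/87 = 37/87; 8/29 + 26/87 = 50/87; 37/87 + 50/87 = 1. Resulting codeword lengths (in the order the probabilities were given): (3, 3, 2, 2, 2). L_avg = sum(p_i * l_i) = 4/87*3 + 14/87*3 + 26/87*2 + 19/87*2 + 8/29*2 = 64/29 = 2.2069

2.2069 bits


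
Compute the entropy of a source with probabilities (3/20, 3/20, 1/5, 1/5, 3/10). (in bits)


H = -sum(p_i * log2(p_i)). Terms: -(3/20)*log2(3/20) = 0.410545; -(3/20)*log2(3/20) = 0.410545; -(1/5)*log2(1/5) = 0.464386; -(1/5)*log2(1/5) = 0.464386; -(3/10)*log2(3/10) = 0.521090. H = 0.410545 + 0.410545 + 0.464386 + 0.464386 + 0.521090 = 2.271

2.271 bits


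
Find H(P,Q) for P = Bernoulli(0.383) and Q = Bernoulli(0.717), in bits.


H(P,Q) = -p*log2(q) - (1-p)*log2(1-q). -0.383*log2(0.717) = 0.183823; -0.617*log2(0.283) = 1.123635. H(P,Q) = 0.183823 + 1.123635 = 1.3075

1.3075 bits


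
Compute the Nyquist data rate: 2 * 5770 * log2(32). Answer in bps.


Rate = 2 * B * log2(M) = 2 * 5770 * 5.0 = 57700.0

57700.0 bps


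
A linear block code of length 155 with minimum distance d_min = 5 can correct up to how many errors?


Correction capability = floor((d-1)/2) = floor((5-1)/2) = 2

2 errors


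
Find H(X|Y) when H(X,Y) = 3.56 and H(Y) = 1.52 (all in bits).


H(X|Y) = H(X,Y) - H(Y) = 3.56 - 1.52 = 2.04

2.04 bits


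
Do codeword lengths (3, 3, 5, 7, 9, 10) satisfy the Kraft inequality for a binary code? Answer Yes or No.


Kraft sum = sum(2^(-l_i)) = 0.292, need <= 1. Result: satisfied (a binary prefix-free code with these lengths exists)

Yes


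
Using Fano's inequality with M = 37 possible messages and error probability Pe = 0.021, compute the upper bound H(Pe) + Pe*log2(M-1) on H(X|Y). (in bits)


H(Pe) = -Pe*log2(Pe) - (1-Pe)*log2(1-Pe) = -0.021*log2(0.021) - 0.979*log2(0.979) = 0.117043 + 0.029976 = 0.147. Pe*log2(M-1) = 0.021*log2(36) = 0.108568. Bound = H(Pe) + Pe*log2(M-1) = 0.117043 + 0.029976 + 0.108568 = 0.2556

0.2556 bits


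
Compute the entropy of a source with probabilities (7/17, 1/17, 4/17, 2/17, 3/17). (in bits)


H = -sum(p_i * log2(p_i)). Terms: -(7/17)*log2(7/17) = 0.527103; -(1/17)*log2(1/17) = 0.240439; -(4/17)*log2(4/17) = 0.491168; -(2/17)*log2(2/17) = 0.363231; -(3/17)*log2(3/17) = 0.441618. H = 0.527103 + 0.240439 + 0.491168 + 0.363231 + 0.441618 = 2.0636

2.0636 bits


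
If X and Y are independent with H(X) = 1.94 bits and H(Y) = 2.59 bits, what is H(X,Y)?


For independent variables, H(X,Y) = H(X) + H(Y) = 1.94 + 2.59 = 4.53

4.53 bits


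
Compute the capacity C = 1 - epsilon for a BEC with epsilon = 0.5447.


C = 1 - epsilon = 1 - 0.5447 = 0.4553

0.4553 bits


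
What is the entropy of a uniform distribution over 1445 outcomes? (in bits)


H = log2(n) = log2(1445) = 10.4969

10.4969 bits


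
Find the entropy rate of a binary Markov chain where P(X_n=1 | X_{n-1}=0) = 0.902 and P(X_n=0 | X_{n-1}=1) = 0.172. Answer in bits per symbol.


Stationary distribution: pi_0 = p10/(p01+p10) = 0.1601, pi_1 = 0.8399. Entropy rate H' = pi_0*H(p01) + pi_1*H(p10) = 0.1601*0.4626 + 0.8399*0.6623 = 0.6303

0.6303 bits/symbol


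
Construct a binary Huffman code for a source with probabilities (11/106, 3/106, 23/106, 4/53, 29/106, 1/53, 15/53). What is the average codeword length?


Huffman construction (repeatedly merge the two least-probable nodes; each merge adds 1 bit to every symbol beneath it): 1/53 + 3/106 = 5/106; 5/106 + 4/53 = 13/106; 11/106 + 13/106 = 12/53; 23/106 + 12/53 = 47/106; 29/106 + 15/53 = 59/106; 47/106 + 59/106 = 1. Resulting codeword lengths (in the order the probabilities were given): (3, 5, 2, 4, 2, 5, 2). L_avg = sum(p_i * l_i) = 11/106*3 + 3/106*5 + 23/106*2 + 4/53*4 + 29/106*2 + 1/53*5 + 15/53*2 = 127/53 = 2.3962

2.3962 bits


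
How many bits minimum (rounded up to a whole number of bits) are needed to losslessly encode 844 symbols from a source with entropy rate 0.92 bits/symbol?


Minimum bits >= n * H = 844 * 0.92 = 776.48, rounded up to a whole number of bits = 777

777 bits


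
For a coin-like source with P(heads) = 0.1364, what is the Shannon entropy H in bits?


H = -p*log2(p) - (1-p)*log2(1-p). -0.1364*log2(0.1364) = 0.392025; -0.8636*log2(0.8636) = 0.182707. H = 0.392025 + 0.182707 = 0.5747

0.5747 bits


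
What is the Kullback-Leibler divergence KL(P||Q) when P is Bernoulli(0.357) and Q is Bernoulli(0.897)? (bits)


KL = p*log2(p/q) + (1-p)*log2((1-p)/(1-q)) = 0.357*log2(0.357/0.897) + 0.643*log2(0.643/0.103) = 1.2244

1.2244 bits


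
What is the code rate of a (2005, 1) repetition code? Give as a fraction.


Rate = k/n = 1/2005

1/2005


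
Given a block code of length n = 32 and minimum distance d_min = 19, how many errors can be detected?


Detection capability = d_min - 1 = 19 - 1 = 18

18 errors


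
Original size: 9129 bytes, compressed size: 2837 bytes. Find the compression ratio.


Ratio = original / compressed = 9129 / 2837 = 3.2178

3.2178


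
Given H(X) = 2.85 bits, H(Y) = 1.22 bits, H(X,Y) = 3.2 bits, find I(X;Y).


I(X;Y) = H(X) + H(Y) - H(X,Y) = 2.85 + 1.22 - 3.2 = 0.87

0.87 bits


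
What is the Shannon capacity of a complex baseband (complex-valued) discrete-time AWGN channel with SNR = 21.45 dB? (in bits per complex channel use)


SNR_linear = 10^(21.45/10) = 139.6368; C = log2(1 + SNR_linear) = log2(1 + 139.6368) = 7.1358

7.1358 bits/channel use


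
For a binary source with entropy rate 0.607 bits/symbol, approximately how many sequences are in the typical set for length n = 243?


log2|A_typical| = nH = 243 * 0.607 = 147.501, so |A_typical| ~ 2^147.501 = 2.525e+44

2.525e+44


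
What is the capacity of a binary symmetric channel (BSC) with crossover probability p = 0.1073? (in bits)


H(p) = -p*log2(p) - (1-p)*log2(1-p) = -0.1073*log2(0.1073) - 0.8927*log2(0.8927) = 0.345536 + 0.146182 = 0.4917. C = 1 - H(p) = 1 - 0.4917 = 0.5083

0.5083 bits


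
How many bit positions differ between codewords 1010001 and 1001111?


Count differing positions: . . ^ ^ ^ ^ . = 4 differences

4


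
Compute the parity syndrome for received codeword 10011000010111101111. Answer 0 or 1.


Syndrome = XOR of all bits = 1 XOR 0 XOR 0 XOR 1 XOR 1 XOR 0 XOR 0 XOR 0 XOR 0 XOR 1 XOR 0 XOR 1 XOR 1 XOR 1 XOR 1 XOR 0 XOR 1 XOR 1 XOR 1 XOR 1 = 0

0


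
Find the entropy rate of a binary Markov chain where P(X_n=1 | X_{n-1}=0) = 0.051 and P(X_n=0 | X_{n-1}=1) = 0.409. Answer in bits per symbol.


Stationary distribution: pi_0 = p10/(p01+p10) = 0.8891, pi_1 = 0.1109. Entropy rate H' = pi_0*H(p01) + pi_1*H(p10) = 0.8891*0.2906 + 0.1109*0.976 = 0.3666

0.3666 bits/symbol


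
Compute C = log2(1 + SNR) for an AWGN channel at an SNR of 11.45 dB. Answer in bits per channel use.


SNR_linear = 10^(11.45/10) = 13.9637; C = log2(1 + SNR_linear) = log2(1 + 13.9637) = 3.9034

3.9034 bits/channel use


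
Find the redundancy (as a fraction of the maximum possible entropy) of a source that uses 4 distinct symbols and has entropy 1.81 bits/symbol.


H_max = log2(K) = log2(4) = 2.0 bits/symbol. Redundancy = 1 - H/H_max = 1 - 1.81/2.0 = 1 - 0.905 = 0.095

0.095


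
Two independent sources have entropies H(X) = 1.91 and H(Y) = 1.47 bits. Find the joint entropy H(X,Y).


For independent variables, H(X,Y) = H(X) + H(Y) = 1.91 + 1.47 = 3.38

3.38 bits


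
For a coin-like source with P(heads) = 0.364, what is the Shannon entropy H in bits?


H = -p*log2(p) - (1-p)*log2(1-p). -0.364*log2(0.364) = 0.530708; -0.636*log2(0.636) = 0.415245. H = 0.530708 + 0.415245 = 0.946

0.946 bits


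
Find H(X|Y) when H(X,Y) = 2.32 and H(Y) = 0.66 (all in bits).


H(X|Y) = H(X,Y) - H(Y) = 2.32 - 0.66 = 1.66

1.66 bits


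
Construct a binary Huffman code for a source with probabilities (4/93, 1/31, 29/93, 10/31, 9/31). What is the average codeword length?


Huffman construction (repeatedly merge the two least-probable nodes; each merge adds 1 bit to every symbol beneath it): 1/31 + 4/93 = 7/93; 7/93 + 9/31 = 34/93; 29/93 + 10/31 = 59/93; 34/93 + 59/93 = 1. Resulting codeword lengths (in the order the probabilities were given): (3, 3, 2, 2, 2). L_avg = sum(p_i * l_i) = 4/93*3 + 1/31*3 + 29/93*2 + 10/31*2 + 9/31*2 = 193/93 = 2.0753

2.0753 bits


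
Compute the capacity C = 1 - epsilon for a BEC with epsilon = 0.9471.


C = 1 - epsilon = 1 - 0.9471 = 0.0529

0.0529 bits


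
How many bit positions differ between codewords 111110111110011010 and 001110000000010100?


Count differing positions: ^ ^ . . . . ^ ^ ^ ^ ^ . . . ^ ^ ^ . = 10 differences

10


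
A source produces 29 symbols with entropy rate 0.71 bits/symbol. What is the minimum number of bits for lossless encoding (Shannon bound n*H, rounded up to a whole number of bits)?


Minimum bits >= n * H = 29 * 0.71 = 20.59, rounded up to a whole number of bits = 21

21 bits


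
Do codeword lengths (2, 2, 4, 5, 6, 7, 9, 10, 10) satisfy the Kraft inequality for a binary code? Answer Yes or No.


Kraft sum = sum(2^(-l_i)) = 0.6211, need <= 1. Result: satisfied (a binary prefix-free code with these lengths exists)

Yes


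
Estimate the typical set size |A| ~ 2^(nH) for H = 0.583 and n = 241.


log2|A_typical| = nH = 241 * 0.583 = 140.503, so |A_typical| ~ 2^140.503 = 1.975e+42

1.975e+42


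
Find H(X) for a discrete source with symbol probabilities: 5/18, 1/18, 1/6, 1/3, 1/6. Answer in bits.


H = -sum(p_i * log2(p_i)). Terms: -(5/18)*log2(5/18) = 0.513332; -(1/18)*log2(1/18) = 0.231663; -(1/6)*log2(1/6) = 0.430827; -(1/3)*log2(1/3) = 0.528321; -(1/6)*log2(1/6) = 0.430827. H = 0.513332 + 0.231663 + 0.430827 + 0.528321 + 0.430827 = 2.135

2.135 bits


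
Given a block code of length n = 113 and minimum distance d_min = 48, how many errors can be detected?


Detection capability = d_min - 1 = 48 - 1 = 47

47 errors


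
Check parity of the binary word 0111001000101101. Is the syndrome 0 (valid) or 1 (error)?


Syndrome = XOR of all bits = 0 XOR 1 XOR 1 XOR 1 XOR 0 XOR 0 XOR 1 XOR 0 XOR 0 XOR 0 XOR 1 XOR 0 XOR 1 XOR 1 XOR 0 XOR 1 = 0

0


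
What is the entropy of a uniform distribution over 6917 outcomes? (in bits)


H = log2(n) = log2(6917) = 12.7559

12.7559 bits


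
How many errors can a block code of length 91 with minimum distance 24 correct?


Correction capability = floor((d-1)/2) = floor((24-1)/2) = 11

11 errors


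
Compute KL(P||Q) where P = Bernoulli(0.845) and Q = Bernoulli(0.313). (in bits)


KL = p*log2(p/q) + (1-p)*log2((1-p)/(1-q)) = 0.845*log2(0.845/0.313) + 0.155*log2(0.155/0.687) = 0.8778

0.8778 bits


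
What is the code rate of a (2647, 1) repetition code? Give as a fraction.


Rate = k/n = 1/2647

1/2647


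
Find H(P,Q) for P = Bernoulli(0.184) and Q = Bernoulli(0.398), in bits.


H(P,Q) = -p*log2(q) - (1-p)*log2(1-q). -0.184*log2(0.398) = 0.244565; -0.816*log2(0.602) = 0.597446. H(P,Q) = 0.244565 + 0.597446 = 0.842

0.842 bits


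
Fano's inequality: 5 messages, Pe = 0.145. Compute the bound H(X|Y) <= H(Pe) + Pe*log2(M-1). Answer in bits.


H(Pe) = -Pe*log2(Pe) - (1-Pe)*log2(1-Pe) = -0.145*log2(0.145) - 0.855*log2(0.855) = 0.403952 + 0.193233 = 0.5972. Pe*log2(M-1) = 0.145*log2(4) = 0.290000. Bound = H(Pe) + Pe*log2(M-1) = 0.403952 + 0.193233 + 0.290000 = 0.8872

0.8872 bits


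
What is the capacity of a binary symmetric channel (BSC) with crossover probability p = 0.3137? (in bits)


H(p) = -p*log2(p) - (1-p)*log2(1-p) = -0.3137*log2(0.3137) - 0.6863*log2(0.6863) = 0.524677 + 0.372722 = 0.8974. C = 1 - H(p) = 1 - 0.8974 = 0.1026

0.1026 bits


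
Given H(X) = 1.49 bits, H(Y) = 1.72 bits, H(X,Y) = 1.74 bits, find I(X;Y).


I(X;Y) = H(X) + H(Y) - H(X,Y) = 1.49 + 1.72 - 1.74 = 1.47

1.47 bits


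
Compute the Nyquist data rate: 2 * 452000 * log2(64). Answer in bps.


Rate = 2 * B * log2(M) = 2 * 452000 * 6.0 = 5424000.0

5424000.0 bps


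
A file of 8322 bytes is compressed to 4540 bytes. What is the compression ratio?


Ratio = original / compressed = 8322 / 4540 = 1.833

1.833


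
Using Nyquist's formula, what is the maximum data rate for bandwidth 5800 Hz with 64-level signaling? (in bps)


Rate = 2 * B * log2(M) = 2 * 5800 * 6.0 = 69600.0

69600.0 bps


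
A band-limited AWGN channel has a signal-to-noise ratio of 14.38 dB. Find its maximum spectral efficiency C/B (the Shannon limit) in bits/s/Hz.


SNR_linear = 10^(14.38/10) = 27.4157; C/B = log2(1 + SNR_linear) = log2(1 + 27.4157) = 4.8286

4.8286 bits/s/Hz


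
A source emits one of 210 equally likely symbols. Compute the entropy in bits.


H = log2(n) = log2(210) = 7.7142

7.7142 bits


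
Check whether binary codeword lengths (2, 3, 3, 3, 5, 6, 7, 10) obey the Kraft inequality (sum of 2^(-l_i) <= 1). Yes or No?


Kraft sum = sum(2^(-l_i)) = 0.6807, need <= 1. Result: satisfied (a binary prefix-free code with these lengths exists)

Yes


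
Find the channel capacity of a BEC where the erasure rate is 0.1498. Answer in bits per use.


C = 1 - epsilon = 1 - 0.1498 = 0.8502

0.8502 bits


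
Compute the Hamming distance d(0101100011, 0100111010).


Count differing positions: . . . ^ . ^ ^ . . ^ = 4 differences

4


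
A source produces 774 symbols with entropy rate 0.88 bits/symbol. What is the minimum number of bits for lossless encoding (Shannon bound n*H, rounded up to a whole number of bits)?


Minimum bits >= n * H = 774 * 0.88 = 681.12, rounded up to a whole number of bits = 682

682 bits


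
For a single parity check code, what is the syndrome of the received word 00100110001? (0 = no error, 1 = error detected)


Syndrome = XOR of all bits = 0 XOR 0 XOR 1 XOR 0 XOR 0 XOR 1 XOR 1 XOR 0 XOR 0 XOR 0 XOR 1 = 0

0


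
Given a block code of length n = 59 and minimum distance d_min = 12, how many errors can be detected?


Detection capability = d_min - 1 = 12 - 1 = 11

11 errors


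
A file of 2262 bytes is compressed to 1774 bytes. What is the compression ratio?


Ratio = original / compressed = 2262 / 1774 = 1.2751

1.2751


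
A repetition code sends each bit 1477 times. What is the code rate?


Rate = k/n = 1/1477

1/1477


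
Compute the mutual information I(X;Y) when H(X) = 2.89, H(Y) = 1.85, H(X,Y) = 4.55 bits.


I(X;Y) = H(X) + H(Y) - H(X,Y) = 2.89 + 1.85 - 4.55 = 0.19

0.19 bits


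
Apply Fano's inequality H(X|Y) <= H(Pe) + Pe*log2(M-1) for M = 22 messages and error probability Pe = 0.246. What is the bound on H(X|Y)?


H(Pe) = -Pe*log2(Pe) - (1-Pe)*log2(1-Pe) = -0.246*log2(0.246) - 0.754*log2(0.754) = 0.497724 + 0.307152 = 0.8049. Pe*log2(M-1) = 0.246*log2(21) = 1.080510. Bound = H(Pe) + Pe*log2(M-1) = 0.497724 + 0.307152 + 1.080510 = 1.8854

1.8854 bits


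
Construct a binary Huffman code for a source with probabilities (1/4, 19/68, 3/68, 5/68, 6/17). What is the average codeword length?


Huffman construction (repeatedly merge the two least-probable nodes; each merge adds 1 bit to every symbol beneath it): 3/68 + 5/68 = 2/17; 2/17 + 1/4 = 25/68; 19/68 + 6/17 = 43/68; 25/68 + 43/68 = 1. Resulting codeword lengths (in the order the probabilities were given): (2, 2, 3, 3, 2). L_avg = sum(p_i * l_i) = 1/4*2 + 19/68*2 + 3/68*3 + 5/68*3 + 6/17*2 = 36/17 = 2.1176

2.1176 bits


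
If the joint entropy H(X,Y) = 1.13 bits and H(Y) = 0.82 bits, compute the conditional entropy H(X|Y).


H(X|Y) = H(X,Y) - H(Y) = 1.13 - 0.82 = 0.31

0.31 bits


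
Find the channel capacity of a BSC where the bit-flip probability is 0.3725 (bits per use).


H(p) = -p*log2(p) - (1-p)*log2(1-p) = -0.3725*log2(0.3725) - 0.6275*log2(0.6275) = 0.530696 + 0.421876 = 0.9526. C = 1 - H(p) = 1 - 0.9526 = 0.0474

0.0474 bits


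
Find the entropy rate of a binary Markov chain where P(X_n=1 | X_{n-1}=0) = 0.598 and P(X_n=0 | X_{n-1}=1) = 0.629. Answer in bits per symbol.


Stationary distribution: pi_0 = p10/(p01+p10) = 0.5126, pi_1 = 0.4874. Entropy rate H' = pi_0*H(p01) + pi_1*H(p10) = 0.5126*0.9721 + 0.4874*0.9514 = 0.962

0.962 bits/symbol


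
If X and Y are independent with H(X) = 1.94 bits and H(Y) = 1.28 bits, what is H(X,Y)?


For independent variables, H(X,Y) = H(X) + H(Y) = 1.94 + 1.28 = 3.22

3.22 bits


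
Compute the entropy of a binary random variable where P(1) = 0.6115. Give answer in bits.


H = -p*log2(p) - (1-p)*log2(1-p). -0.6115*log2(0.6115) = 0.433905; -0.3885*log2(0.3885) = 0.529919. H = 0.433905 + 0.529919 = 0.9638

0.9638 bits


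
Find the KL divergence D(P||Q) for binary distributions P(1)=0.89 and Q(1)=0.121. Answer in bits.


KL = p*log2(p/q) + (1-p)*log2((1-p)/(1-q)) = 0.89*log2(0.89/0.121) + 0.11*log2(0.11/0.879) = 2.2323

2.2323 bits


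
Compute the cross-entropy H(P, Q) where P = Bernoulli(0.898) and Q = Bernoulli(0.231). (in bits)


H(P,Q) = -p*log2(q) - (1-p)*log2(1-q). -0.898*log2(0.231) = 1.898404; -0.102*log2(0.769) = 0.038652. H(P,Q) = 1.898404 + 0.038652 = 1.9371

1.9371 bits


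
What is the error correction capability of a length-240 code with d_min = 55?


Correction capability = floor((d-1)/2) = floor((55-1)/2) = 27

27 errors


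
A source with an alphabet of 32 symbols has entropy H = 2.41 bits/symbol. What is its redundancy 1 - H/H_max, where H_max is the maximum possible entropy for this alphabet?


H_max = log2(K) = log2(32) = 5.0 bits/symbol. Redundancy = 1 - H/H_max = 1 - 2.41/5.0 = 1 - 0.482 = 0.518

0.518


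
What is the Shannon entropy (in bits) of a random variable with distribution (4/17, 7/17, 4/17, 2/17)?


H = -sum(p_i * log2(p_i)). Terms: -(4/17)*log2(4/17) = 0.491168; -(7/17)*log2(7/17) = 0.527103; -(4/17)*log2(4/17) = 0.491168; -(2/17)*log2(2/17) = 0.363231. H = 0.491168 + 0.527103 + 0.491168 + 0.363231 = 1.8727

1.8727 bits


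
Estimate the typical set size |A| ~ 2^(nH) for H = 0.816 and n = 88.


log2|A_typical| = nH = 88 * 0.816 = 71.808, so |A_typical| ~ 2^71.808 = 4.134e+21

4.134e+21


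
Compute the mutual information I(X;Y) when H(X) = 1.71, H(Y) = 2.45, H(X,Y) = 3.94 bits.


I(X;Y) = H(X) + H(Y) - H(X,Y) = 1.71 + 2.45 - 3.94 = 0.22

0.22 bits


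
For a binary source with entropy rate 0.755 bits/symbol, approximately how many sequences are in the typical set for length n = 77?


log2|A_typical| = nH = 77 * 0.755 = 58.135, so |A_typical| ~ 2^58.135 = 3.165e+17

3.165e+17


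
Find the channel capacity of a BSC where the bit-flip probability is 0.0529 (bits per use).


H(p) = -p*log2(p) - (1-p)*log2(1-p) = -0.0529*log2(0.0529) - 0.9471*log2(0.9471) = 0.224327 + 0.074263 = 0.2986. C = 1 - H(p) = 1 - 0.2986 = 0.7014

0.7014 bits


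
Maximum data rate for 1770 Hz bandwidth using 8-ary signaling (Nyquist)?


Rate = 2 * B * log2(M) = 2 * 1770 * 3.0 = 10620.0

10620.0 bps


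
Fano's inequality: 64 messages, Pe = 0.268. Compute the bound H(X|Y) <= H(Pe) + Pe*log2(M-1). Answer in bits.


H(Pe) = -Pe*log2(Pe) - (1-Pe)*log2(1-Pe) = -0.268*log2(0.268) - 0.732*log2(0.732) = 0.509118 + 0.329462 = 0.8386. Pe*log2(M-1) = 0.268*log2(63) = 1.601911. Bound = H(Pe) + Pe*log2(M-1) = 0.509118 + 0.329462 + 1.601911 = 2.4405

2.4405 bits


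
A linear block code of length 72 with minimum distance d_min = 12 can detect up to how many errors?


Detection capability = d_min - 1 = 12 - 1 = 11

11 errors


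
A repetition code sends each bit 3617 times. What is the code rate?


Rate = k/n = 1/3617

1/3617


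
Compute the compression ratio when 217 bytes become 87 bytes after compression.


Ratio = original / compressed = 217 / 87 = 2.4943

2.4943


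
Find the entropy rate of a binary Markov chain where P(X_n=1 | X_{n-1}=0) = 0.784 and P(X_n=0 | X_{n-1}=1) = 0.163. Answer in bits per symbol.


Stationary distribution: pi_0 = p10/(p01+p10) = 0.1721, pi_1 = 0.8279. Entropy rate H' = pi_0*H(p01) + pi_1*H(p10) = 0.1721*0.7528 + 0.8279*0.6414 = 0.6606

0.6606 bits/symbol


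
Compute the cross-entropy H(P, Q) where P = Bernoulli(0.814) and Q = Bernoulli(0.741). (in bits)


H(P,Q) = -p*log2(q) - (1-p)*log2(1-q). -0.814*log2(0.741) = 0.352018; -0.186*log2(0.259) = 0.362510. H(P,Q) = 0.352018 + 0.362510 = 0.7145

0.7145 bits


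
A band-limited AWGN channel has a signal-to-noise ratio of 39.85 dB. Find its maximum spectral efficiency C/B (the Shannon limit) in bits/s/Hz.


SNR_linear = 10^(39.85/10) = 9660.5088; C/B = log2(1 + SNR_linear) = log2(1 + 9660.5088) = 13.238

13.238 bits/s/Hz


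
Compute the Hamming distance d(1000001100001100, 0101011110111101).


Count differing positions: ^ ^ . ^ . ^ . . ^ . ^ ^ . . . ^ = 8 differences

8


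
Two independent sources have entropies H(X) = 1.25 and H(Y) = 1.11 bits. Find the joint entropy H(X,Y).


For independent variables, H(X,Y) = H(X) + H(Y) = 1.25 + 1.11 = 2.36

2.36 bits


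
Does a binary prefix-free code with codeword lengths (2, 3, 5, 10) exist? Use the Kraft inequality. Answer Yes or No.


Kraft sum = sum(2^(-l_i)) = 0.4072, need <= 1. Result: satisfied (a binary prefix-free code with these lengths exists)

Yes


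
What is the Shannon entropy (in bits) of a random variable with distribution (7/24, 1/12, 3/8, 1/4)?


H = -sum(p_i * log2(p_i)). Terms: -(7/24)*log2(7/24) = 0.518469; -(1/12)*log2(1/12) = 0.298747; -(3/8)*log2(3/8) = 0.530639; -(1/4)*log2(1/4) = 0.500000. H = 0.518469 + 0.298747 + 0.530639 + 0.500000 = 1.8479

1.8479 bits


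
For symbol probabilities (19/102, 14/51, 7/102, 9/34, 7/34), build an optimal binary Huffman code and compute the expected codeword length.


Huffman construction (repeatedly merge the two least-probable nodes; each merge adds 1 bit to every symbol beneath it): 7/102 + 19/102 = 13/51; 7/34 + 13/51 = 47/102; 9/34 + 14/51 = 55/102; 47/102 + 55/102 = 1. Resulting codeword lengths (in the order the probabilities were given): (3, 2, 3, 2, 2). L_avg = sum(p_i * l_i) = 19/102*3 + 14/51*2 + 7/102*3 + 9/34*2 + 7/34*2 = 115/51 = 2.2549

2.2549 bits


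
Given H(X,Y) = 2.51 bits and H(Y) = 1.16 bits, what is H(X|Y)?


H(X|Y) = H(X,Y) - H(Y) = 2.51 - 1.16 = 1.35

1.35 bits


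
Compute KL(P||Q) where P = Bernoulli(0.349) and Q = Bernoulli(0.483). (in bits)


KL = p*log2(p/q) + (1-p)*log2((1-p)/(1-q)) = 0.349*log2(0.349/0.483) + 0.651*log2(0.651/0.517) = 0.0528

0.0528 bits


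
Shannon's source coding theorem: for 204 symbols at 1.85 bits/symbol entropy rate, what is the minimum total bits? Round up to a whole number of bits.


Minimum bits >= n * H = 204 * 1.85 = 377.4, rounded up to a whole number of bits = 378

378 bits


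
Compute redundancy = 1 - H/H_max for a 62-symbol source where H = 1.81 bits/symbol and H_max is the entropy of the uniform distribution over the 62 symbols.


H_max = log2(K) = log2(62) = 5.9542 bits/symbol. Redundancy = 1 - H/H_max = 1 - 1.81/5.9542 = 1 - 0.304 = 0.696

0.696


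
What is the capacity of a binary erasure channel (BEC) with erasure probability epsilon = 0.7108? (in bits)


C = 1 - epsilon = 1 - 0.7108 = 0.2892

0.2892 bits


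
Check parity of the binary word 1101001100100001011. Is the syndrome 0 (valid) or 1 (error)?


Syndrome = XOR of all bits = 1 XOR 1 XOR 0 XOR 1 XOR 0 XOR 0 XOR 1 XOR 1 XOR 0 XOR 0 XOR 1 XOR 0 XOR 0 XOR 0 XOR 0 XOR 1 XOR 0 XOR 1 XOR 1 = 1

1


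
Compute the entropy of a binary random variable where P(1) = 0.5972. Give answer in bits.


H = -p*log2(p) - (1-p)*log2(1-p). -0.5972*log2(0.5972) = 0.444146; -0.4028*log2(0.4028) = 0.528419. H = 0.444146 + 0.528419 = 0.9726

0.9726 bits


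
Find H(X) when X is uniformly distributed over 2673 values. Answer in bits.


H = log2(n) = log2(2673) = 11.3842

11.3842 bits


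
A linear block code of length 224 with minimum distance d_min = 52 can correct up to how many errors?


Correction capability = floor((d-1)/2) = floor((52-1)/2) = 25

25 errors


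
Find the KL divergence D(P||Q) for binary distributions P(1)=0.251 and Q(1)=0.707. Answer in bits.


KL = p*log2(p/q) + (1-p)*log2((1-p)/(1-q)) = 0.251*log2(0.251/0.707) + 0.749*log2(0.749/0.293) = 0.6392

0.6392 bits


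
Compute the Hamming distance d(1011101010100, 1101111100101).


Count differing positions: . ^ ^ . . ^ . ^ ^ . . . ^ = 6 differences

6


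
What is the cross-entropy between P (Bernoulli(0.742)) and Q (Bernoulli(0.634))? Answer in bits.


H(P,Q) = -p*log2(q) - (1-p)*log2(1-q). -0.742*log2(0.634) = 0.487824; -0.258*log2(0.366) = 0.374122. H(P,Q) = 0.487824 + 0.374122 = 0.8619

0.8619 bits


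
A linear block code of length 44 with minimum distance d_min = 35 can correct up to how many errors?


Correction capability = floor((d-1)/2) = floor((35-1)/2) = 17

17 errors


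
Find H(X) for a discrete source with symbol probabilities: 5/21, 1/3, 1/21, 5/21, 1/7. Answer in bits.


H = -sum(p_i * log2(p_i)). Terms: -(5/21)*log2(5/21) = 0.492950; -(1/3)*log2(1/3) = 0.528321; -(1/21)*log2(1/21) = 0.209158; -(5/21)*log2(5/21) = 0.492950; -(1/7)*log2(1/7) = 0.401051. H = 0.492950 + 0.528321 + 0.209158 + 0.492950 + 0.401051 = 2.1244

2.1244 bits


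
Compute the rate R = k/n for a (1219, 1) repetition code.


Rate = k/n = 1/1219

1/1219


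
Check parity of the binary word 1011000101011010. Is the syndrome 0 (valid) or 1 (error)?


Syndrome = XOR of all bits = 1 XOR 0 XOR 1 XOR 1 XOR 0 XOR 0 XOR 0 XOR 1 XOR 0 XOR 1 XOR 0 XOR 1 XOR 1 XOR 0 XOR 1 XOR 0 = 0

0


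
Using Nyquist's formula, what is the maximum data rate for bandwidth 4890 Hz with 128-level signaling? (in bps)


Rate = 2 * B * log2(M) = 2 * 4890 * 7.0 = 68460.0

68460.0 bps


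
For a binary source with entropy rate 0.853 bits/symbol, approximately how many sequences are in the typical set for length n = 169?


log2|A_typical| = nH = 169 * 0.853 = 144.157, so |A_typical| ~ 2^144.157 = 2.486e+43

2.486e+43


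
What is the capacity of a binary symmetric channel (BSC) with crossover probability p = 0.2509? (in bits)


H(p) = -p*log2(p) - (1-p)*log2(1-p) = -0.2509*log2(0.2509) - 0.7491*log2(0.7491) = 0.500499 + 0.312202 = 0.8127. C = 1 - H(p) = 1 - 0.8127 = 0.1873

0.1873 bits


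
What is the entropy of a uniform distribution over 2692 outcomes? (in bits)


H = log2(n) = log2(2692) = 11.3945

11.3945 bits


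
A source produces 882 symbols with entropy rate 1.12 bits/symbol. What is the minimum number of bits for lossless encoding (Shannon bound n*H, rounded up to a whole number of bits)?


Minimum bits >= n * H = 882 * 1.12 = 987.84, rounded up to a whole number of bits = 988

988 bits


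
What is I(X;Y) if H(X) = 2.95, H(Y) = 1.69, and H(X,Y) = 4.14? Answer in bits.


I(X;Y) = H(X) + H(Y) - H(X,Y) = 2.95 + 1.69 - 4.14 = 0.5

0.5 bits


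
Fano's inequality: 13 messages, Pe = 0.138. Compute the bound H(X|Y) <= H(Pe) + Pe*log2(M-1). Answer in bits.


H(Pe) = -Pe*log2(Pe) - (1-Pe)*log2(1-Pe) = -0.138*log2(0.138) - 0.862*log2(0.862) = 0.394302 + 0.184675 = 0.579. Pe*log2(M-1) = 0.138*log2(12) = 0.494725. Bound = H(Pe) + Pe*log2(M-1) = 0.394302 + 0.184675 + 0.494725 = 1.0737

1.0737 bits


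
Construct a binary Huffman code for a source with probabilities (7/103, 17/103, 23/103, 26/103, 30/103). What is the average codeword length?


Huffman construction (repeatedly merge the two least-probable nodes; each merge adds 1 bit to every symbol beneath it): 7/103 + 17/103 = 24/103; 23/103 + 24/103 = 47/103; 26/103 + 30/103 = 56/103; 47/103 + 56/103 = 1. Resulting codeword lengths (in the order the probabilities were given): (3, 3, 2, 2, 2). L_avg = sum(p_i * l_i) = 7/103*3 + 17/103*3 + 23/103*2 + 26/103*2 + 30/103*2 = 230/103 = 2.233

2.233 bits


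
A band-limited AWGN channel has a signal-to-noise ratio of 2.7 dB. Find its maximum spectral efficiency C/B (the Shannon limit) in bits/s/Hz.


SNR_linear = 10^(2.7/10) = 1.8621; C/B = log2(1 + SNR_linear) = log2(1 + 1.8621) = 1.5171

1.5171 bits/s/Hz


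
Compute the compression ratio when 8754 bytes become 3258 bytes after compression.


Ratio = original / compressed = 8754 / 3258 = 2.6869

2.6869


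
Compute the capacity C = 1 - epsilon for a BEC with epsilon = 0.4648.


C = 1 - epsilon = 1 - 0.4648 = 0.5352

0.5352 bits


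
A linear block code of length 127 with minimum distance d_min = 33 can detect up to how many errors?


Detection capability = d_min - 1 = 33 - 1 = 32

32 errors


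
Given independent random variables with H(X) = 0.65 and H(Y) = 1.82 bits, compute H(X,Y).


For independent variables, H(X,Y) = H(X) + H(Y) = 0.65 + 1.82 = 2.47

2.47 bits


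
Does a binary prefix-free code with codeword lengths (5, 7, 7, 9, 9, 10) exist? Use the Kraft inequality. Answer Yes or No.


Kraft sum = sum(2^(-l_i)) = 0.0518, need <= 1. Result: satisfied (a binary prefix-free code with these lengths exists)

Yes


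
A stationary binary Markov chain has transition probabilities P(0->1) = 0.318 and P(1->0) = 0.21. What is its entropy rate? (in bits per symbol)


Stationary distribution: pi_0 = p10/(p01+p10) = 0.3977, pi_1 = 0.6023. Entropy rate H' = pi_0*H(p01) + pi_1*H(p10) = 0.3977*0.9022 + 0.6023*0.7415 = 0.8054

0.8054 bits/symbol


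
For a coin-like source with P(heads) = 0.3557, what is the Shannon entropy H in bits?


H = -p*log2(p) - (1-p)*log2(1-p). -0.3557*log2(0.3557) = 0.530444; -0.6443*log2(0.6443) = 0.408612. H = 0.530444 + 0.408612 = 0.9391

0.9391 bits


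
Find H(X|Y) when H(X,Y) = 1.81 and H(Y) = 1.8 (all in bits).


H(X|Y) = H(X,Y) - H(Y) = 1.81 - 1.8 = 0.01

0.01 bits


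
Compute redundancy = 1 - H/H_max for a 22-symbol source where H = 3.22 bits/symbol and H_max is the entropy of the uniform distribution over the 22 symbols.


H_max = log2(K) = log2(22) = 4.4594 bits/symbol. Redundancy = 1 - H/H_max = 1 - 3.22/4.4594 = 1 - 0.7221 = 0.2779

0.2779


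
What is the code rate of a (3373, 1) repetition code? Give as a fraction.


Rate = k/n = 1/3373

1/3373


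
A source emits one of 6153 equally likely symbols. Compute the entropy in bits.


H = log2(n) = log2(6153) = 12.5871

12.5871 bits


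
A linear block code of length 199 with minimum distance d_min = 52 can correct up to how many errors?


Correction capability = floor((d-1)/2) = floor((52-1)/2) = 25

25 errors


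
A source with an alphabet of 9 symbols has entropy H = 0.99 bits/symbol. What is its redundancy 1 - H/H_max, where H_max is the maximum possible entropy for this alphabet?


H_max = log2(K) = log2(9) = 3.1699 bits/symbol. Redundancy = 1 - H/H_max = 1 - 0.99/3.1699 = 1 - 0.3123 = 0.6877

0.6877


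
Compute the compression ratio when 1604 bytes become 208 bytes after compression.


Ratio = original / compressed = 1604 / 208 = 7.7115

7.7115


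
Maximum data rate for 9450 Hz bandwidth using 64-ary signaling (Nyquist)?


Rate = 2 * B * log2(M) = 2 * 9450 * 6.0 = 113400.0

113400.0 bps


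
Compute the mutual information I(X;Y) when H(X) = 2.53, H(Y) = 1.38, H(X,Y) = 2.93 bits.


I(X;Y) = H(X) + H(Y) - H(X,Y) = 2.53 + 1.38 - 2.93 = 0.98

0.98 bits


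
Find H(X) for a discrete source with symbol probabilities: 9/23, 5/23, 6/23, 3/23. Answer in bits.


H = -sum(p_i * log2(p_i)). Terms: -(9/23)*log2(9/23) = 0.529684; -(5/23)*log2(5/23) = 0.478616; -(6/23)*log2(6/23) = 0.505722; -(3/23)*log2(3/23) = 0.383296. H = 0.529684 + 0.478616 + 0.505722 + 0.383296 = 1.8973

1.8973 bits


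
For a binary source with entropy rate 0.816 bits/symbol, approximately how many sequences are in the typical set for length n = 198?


log2|A_typical| = nH = 198 * 0.816 = 161.568, so |A_typical| ~ 2^161.568 = 4.333e+48

4.333e+48


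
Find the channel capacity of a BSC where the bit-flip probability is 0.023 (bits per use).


H(p) = -p*log2(p) - (1-p)*log2(1-p) = -0.023*log2(0.023) - 0.977*log2(0.977) = 0.125171 + 0.032797 = 0.158. C = 1 - H(p) = 1 - 0.158 = 0.842

0.842 bits


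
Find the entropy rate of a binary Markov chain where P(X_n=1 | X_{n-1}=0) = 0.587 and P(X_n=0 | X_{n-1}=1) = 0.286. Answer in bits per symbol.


Stationary distribution: pi_0 = p10/(p01+p10) = 0.3276, pi_1 = 0.6724. Entropy rate H' = pi_0*H(p01) + pi_1*H(p10) = 0.3276*0.978 + 0.6724*0.8635 = 0.901

0.901 bits/symbol


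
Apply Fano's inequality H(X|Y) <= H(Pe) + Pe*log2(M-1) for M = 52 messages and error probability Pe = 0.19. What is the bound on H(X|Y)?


H(Pe) = -Pe*log2(Pe) - (1-Pe)*log2(1-Pe) = -0.19*log2(0.19) - 0.81*log2(0.81) = 0.455226 + 0.246245 = 0.7015. Pe*log2(M-1) = 0.19*log2(51) = 1.077761. Bound = H(Pe) + Pe*log2(M-1) = 0.455226 + 0.246245 + 1.077761 = 1.7792

1.7792 bits


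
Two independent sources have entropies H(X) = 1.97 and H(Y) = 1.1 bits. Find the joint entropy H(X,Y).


For independent variables, H(X,Y) = H(X) + H(Y) = 1.97 + 1.1 = 3.07

3.07 bits


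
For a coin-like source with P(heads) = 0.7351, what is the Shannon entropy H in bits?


H = -p*log2(p) - (1-p)*log2(1-p). -0.7351*log2(0.7351) = 0.326375; -0.2649*log2(0.2649) = 0.507676. H = 0.326375 + 0.507676 = 0.8341

0.8341 bits


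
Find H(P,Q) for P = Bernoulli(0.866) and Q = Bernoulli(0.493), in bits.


H(P,Q) = -p*log2(q) - (1-p)*log2(1-q). -0.866*log2(0.493) = 0.883615; -0.134*log2(0.507) = 0.131312. H(P,Q) = 0.883615 + 0.131312 = 1.0149

1.0149 bits


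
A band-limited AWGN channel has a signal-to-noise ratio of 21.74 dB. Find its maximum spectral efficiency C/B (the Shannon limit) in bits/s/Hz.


SNR_linear = 10^(21.74/10) = 149.2794; C/B = log2(1 + SNR_linear) = log2(1 + 149.2794) = 7.2315

7.2315 bits/s/Hz


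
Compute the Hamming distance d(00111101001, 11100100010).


Count differing positions: ^ ^ . ^ ^ . . ^ . ^ ^ = 7 differences

7


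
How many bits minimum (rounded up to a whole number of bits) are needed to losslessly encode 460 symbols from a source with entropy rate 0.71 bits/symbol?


Minimum bits >= n * H = 460 * 0.71 = 326.6, rounded up to a whole number of bits = 327

327 bits


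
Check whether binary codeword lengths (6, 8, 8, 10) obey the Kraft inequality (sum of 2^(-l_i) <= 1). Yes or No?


Kraft sum = sum(2^(-l_i)) = 0.0244, need <= 1. Result: satisfied (a binary prefix-free code with these lengths exists)

Yes


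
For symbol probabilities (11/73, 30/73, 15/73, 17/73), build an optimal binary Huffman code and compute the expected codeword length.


Huffman construction (repeatedly merge the two least-probable nodes; each merge adds 1 bit to every symbol beneath it): 11/73 + 15/73 = 26/73; 17/73 + 26/73 = 43/73; 30/73 + 43/73 = 1. Resulting codeword lengths (in the order the probabilities were given): (3, 1, 3, 2). L_avg = sum(p_i * l_i) = 11/73*3 + 30/73*1 + 15/73*3 + 17/73*2 = 142/73 = 1.9452

1.9452 bits


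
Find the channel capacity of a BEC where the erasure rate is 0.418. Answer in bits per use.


C = 1 - epsilon = 1 - 0.418 = 0.582

0.582 bits


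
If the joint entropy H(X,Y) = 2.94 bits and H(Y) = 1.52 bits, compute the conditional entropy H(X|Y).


H(X|Y) = H(X,Y) - H(Y) = 2.94 - 1.52 = 1.42

1.42 bits


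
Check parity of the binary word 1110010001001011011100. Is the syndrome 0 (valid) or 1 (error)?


Syndrome = XOR of all bits = 1 XOR 1 XOR 1 XOR 0 XOR 0 XOR 1 XOR 0 XOR 0 XOR 0 XOR 1 XOR 0 XOR 0 XOR 1 XOR 0 XOR 1 XOR 1 XOR 0 XOR 1 XOR 1 XOR 1 XOR 0 XOR 0 = 1

1


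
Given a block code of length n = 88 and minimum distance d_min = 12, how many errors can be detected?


Detection capability = d_min - 1 = 12 - 1 = 11

11 errors


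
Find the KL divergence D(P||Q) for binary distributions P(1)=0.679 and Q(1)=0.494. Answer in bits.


KL = p*log2(p/q) + (1-p)*log2((1-p)/(1-q)) = 0.679*log2(0.679/0.494) + 0.321*log2(0.321/0.506) = 0.1008

0.1008 bits


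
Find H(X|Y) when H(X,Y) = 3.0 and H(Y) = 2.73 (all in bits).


H(X|Y) = H(X,Y) - H(Y) = 3.0 - 2.73 = 0.27

0.27 bits


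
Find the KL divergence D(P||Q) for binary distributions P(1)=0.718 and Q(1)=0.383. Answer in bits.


KL = p*log2(p/q) + (1-p)*log2((1-p)/(1-q)) = 0.718*log2(0.718/0.383) + 0.282*log2(0.282/0.617) = 0.3324

0.3324 bits


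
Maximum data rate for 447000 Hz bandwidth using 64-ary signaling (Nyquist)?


Rate = 2 * B * log2(M) = 2 * 447000 * 6.0 = 5364000.0

5364000.0 bps


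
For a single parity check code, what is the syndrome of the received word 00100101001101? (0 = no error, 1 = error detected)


Syndrome = XOR of all bits = 0 XOR 0 XOR 1 XOR 0 XOR 0 XOR 1 XOR 0 XOR 1 XOR 0 XOR 0 XOR 1 XOR 1 XOR 0 XOR 1 = 0

0


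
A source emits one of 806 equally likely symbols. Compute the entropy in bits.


H = log2(n) = log2(806) = 9.6546

9.6546 bits


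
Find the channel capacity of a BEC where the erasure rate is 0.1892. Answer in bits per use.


C = 1 - epsilon = 1 - 0.1892 = 0.8108

0.8108 bits


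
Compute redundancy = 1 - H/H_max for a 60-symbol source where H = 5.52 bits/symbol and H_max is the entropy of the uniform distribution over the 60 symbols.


H_max = log2(K) = log2(60) = 5.9069 bits/symbol. Redundancy = 1 - H/H_max = 1 - 5.52/5.9069 = 1 - 0.9345 = 0.0655

0.0655


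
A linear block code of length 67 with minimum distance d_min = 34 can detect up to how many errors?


Detection capability = d_min - 1 = 34 - 1 = 33

33 errors


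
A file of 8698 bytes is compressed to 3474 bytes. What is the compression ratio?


Ratio = original / compressed = 8698 / 3474 = 2.5037

2.5037


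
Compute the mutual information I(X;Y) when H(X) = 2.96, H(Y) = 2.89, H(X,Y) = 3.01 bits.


I(X;Y) = H(X) + H(Y) - H(X,Y) = 2.96 + 2.89 - 3.01 = 2.84

2.84 bits


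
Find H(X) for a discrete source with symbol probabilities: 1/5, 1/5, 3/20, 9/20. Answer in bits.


H = -sum(p_i * log2(p_i)). Terms: -(1/5)*log2(1/5) = 0.464386; -(1/5)*log2(1/5) = 0.464386; -(3/20)*log2(3/20) = 0.410545; -(9/20)*log2(9/20) = 0.518401. H = 0.464386 + 0.464386 + 0.410545 + 0.518401 = 1.8577

1.8577 bits
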